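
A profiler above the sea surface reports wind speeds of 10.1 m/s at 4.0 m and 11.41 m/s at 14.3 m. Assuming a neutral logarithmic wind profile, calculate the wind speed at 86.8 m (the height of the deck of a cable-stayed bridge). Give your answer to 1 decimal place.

Log law: V ∝ ln(z/z₀). From the pair, with r = V₁/V₂ = 0.88519,
ln z₀ = (ln z₁ − r·ln z₂)/(1 − r) = (1.3863 − 0.88519×2.6603)/0.11481 = -8.4359 → z₀ = 0.0002169 m
V₃ = V₁ · ln(z₃/z₀)/ln(z₁/z₀) = 10.1 × 12.8995/9.8222 = 13.2644 m/s

13.3 m/s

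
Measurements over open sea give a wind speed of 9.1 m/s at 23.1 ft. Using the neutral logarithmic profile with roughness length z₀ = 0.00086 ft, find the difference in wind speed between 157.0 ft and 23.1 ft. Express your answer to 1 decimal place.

Log law: V₂ = V₁ · ln(z₂/z₀)/ln(z₁/z₀) = 9.1 × 12.1148/10.1984 = 10.8100 m/s
ΔV = 10.8100 − 9.1 = 1.7100 m/s

1.7 m/s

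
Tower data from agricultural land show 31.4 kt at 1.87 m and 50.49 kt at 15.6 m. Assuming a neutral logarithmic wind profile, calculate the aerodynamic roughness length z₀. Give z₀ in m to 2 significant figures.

z₀ ≈ 0.057 m

Log law: V(z) ∝ ln(z/z₀). With r = V₁/V₂ = 31.4/50.49 = 0.62191,
r · ln(z₂/z₀) = ln(z₁/z₀) ⇒ ln z₀ = (ln z₁ − r·ln z₂)/(1 − r)
ln z₀ = (0.62594 − 0.62191×2.74727) / 0.37809 = -2.8633
z₀ = exp(-2.8633) = 0.05708 m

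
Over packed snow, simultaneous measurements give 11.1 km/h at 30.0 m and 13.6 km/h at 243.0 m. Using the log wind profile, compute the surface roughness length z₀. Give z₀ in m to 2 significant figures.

Log law: V(z) ∝ ln(z/z₀). With r = V₁/V₂ = 11.1/13.6 = 0.81618,
r · ln(z₂/z₀) = ln(z₁/z₀) ⇒ ln z₀ = (ln z₁ − r·ln z₂)/(1 − r)
ln z₀ = (3.40120 − 0.81618×5.49306) / 0.18382 = -5.8867
z₀ = exp(-5.8867) = 0.002776 m

z₀ ≈ 0.0028 m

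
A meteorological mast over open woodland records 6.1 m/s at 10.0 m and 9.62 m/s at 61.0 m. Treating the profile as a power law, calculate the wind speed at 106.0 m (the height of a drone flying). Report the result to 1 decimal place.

First find α: α = ln(V₂/V₁)/ln(z₂/z₁) = ln(9.62/6.1)/ln(61.0/10.0) = 0.45556/1.80829 = 0.2519
Extrapolate from 61.0 m to 106.0 m: V₃ = 9.62 × (106.0/61.0)^0.2519 = 9.62 × 1.1494 = 11.0568 m/s

11.1 m/s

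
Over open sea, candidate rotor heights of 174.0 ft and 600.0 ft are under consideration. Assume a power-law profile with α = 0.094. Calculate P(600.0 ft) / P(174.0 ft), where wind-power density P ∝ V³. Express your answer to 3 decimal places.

1.418

Speed ratio: V_B/V_A = (z_B/z_A)^α = (600.0/174.0)^0.094 = (3.4483)^0.094 = 1.12340
Power-density ratio: P_B/P_A = (V_B/V_A)³ = (1.12340)³ = 1.41776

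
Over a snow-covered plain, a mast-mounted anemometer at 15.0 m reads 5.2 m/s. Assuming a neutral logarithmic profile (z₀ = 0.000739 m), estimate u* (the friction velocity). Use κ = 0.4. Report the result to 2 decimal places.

u* ≈ 0.21 m/s

Log law: V(z) = (u*/κ) · ln(z/z₀) ⇒ u* = κ · V / ln(z/z₀)
u* = 0.4 × 5.2 / ln(15.0/0.000739) = 0.4 × 5.2 / 9.9183
   = 2.0800 / 9.9183 = 0.2097 m/s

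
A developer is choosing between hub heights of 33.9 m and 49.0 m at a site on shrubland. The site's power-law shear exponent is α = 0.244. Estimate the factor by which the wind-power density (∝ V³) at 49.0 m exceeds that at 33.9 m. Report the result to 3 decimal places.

Speed ratio: V_B/V_A = (z_B/z_A)^α = (49.0/33.9)^0.244 = (1.4454)^0.244 = 1.09405
Power-density ratio: P_B/P_A = (V_B/V_A)³ = (1.09405)³ = 1.30954

1.310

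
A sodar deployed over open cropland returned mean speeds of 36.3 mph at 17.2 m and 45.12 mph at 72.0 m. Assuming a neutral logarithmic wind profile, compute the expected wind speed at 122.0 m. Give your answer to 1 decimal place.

48.4 mph

Log law: V ∝ ln(z/z₀). From the pair, with r = V₁/V₂ = 0.80452,
ln z₀ = (ln z₁ − r·ln z₂)/(1 − r) = (2.8449 − 0.80452×4.2767)/0.19548 = -3.0477 → z₀ = 0.04747 m
V₃ = V₁ · ln(z₃/z₀)/ln(z₁/z₀) = 36.3 × 7.8517/5.8926 = 48.3686 mph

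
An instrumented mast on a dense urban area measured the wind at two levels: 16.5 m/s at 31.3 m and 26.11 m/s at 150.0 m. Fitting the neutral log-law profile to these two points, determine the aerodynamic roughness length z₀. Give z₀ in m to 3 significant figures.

Log law: V(z) ∝ ln(z/z₀). With r = V₁/V₂ = 16.5/26.11 = 0.63194,
r · ln(z₂/z₀) = ln(z₁/z₀) ⇒ ln z₀ = (ln z₁ − r·ln z₂)/(1 − r)
ln z₀ = (3.44362 − 0.63194×5.01064) / 0.36806 = 0.7531
z₀ = exp(0.7531) = 2.124 m

z₀ ≈ 2.12 m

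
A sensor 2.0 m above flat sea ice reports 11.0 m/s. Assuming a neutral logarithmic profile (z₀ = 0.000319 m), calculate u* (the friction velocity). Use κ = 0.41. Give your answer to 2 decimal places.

u* ≈ 0.52 m/s

Log law: V(z) = (u*/κ) · ln(z/z₀) ⇒ u* = κ · V / ln(z/z₀)
u* = 0.41 × 11.0 / ln(2.0/0.000319) = 0.41 × 11.0 / 8.7435
   = 4.5100 / 8.7435 = 0.5158 m/s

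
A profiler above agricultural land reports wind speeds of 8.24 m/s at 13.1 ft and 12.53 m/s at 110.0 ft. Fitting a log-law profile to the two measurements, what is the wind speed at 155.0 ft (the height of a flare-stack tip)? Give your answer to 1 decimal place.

Log law: V ∝ ln(z/z₀). From the pair, with r = V₁/V₂ = 0.65762,
ln z₀ = (ln z₁ − r·ln z₂)/(1 − r) = (2.5726 − 0.65762×4.7005)/0.34238 = -1.5145 → z₀ = 0.2199 ft
V₃ = V₁ · ln(z₃/z₀)/ln(z₁/z₀) = 8.24 × 6.5579/4.0871 = 13.2214 m/s

13.2 m/s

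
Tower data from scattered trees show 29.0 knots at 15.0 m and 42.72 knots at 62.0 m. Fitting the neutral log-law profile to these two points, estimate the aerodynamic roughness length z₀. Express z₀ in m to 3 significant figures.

z₀ ≈ 0.747 m

Log law: V(z) ∝ ln(z/z₀). With r = V₁/V₂ = 29.0/42.72 = 0.67884,
r · ln(z₂/z₀) = ln(z₁/z₀) ⇒ ln z₀ = (ln z₁ − r·ln z₂)/(1 − r)
ln z₀ = (2.70805 − 0.67884×4.12713) / 0.32116 = -0.2915
z₀ = exp(-0.2915) = 0.7472 m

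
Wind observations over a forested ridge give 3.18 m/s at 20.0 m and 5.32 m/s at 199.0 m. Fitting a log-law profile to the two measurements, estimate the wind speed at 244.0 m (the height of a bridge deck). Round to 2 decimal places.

5.51 m/s

Log law: V ∝ ln(z/z₀). From the pair, with r = V₁/V₂ = 0.59774,
ln z₀ = (ln z₁ − r·ln z₂)/(1 − r) = (2.9957 − 0.59774×5.2933)/0.40226 = -0.4184 → z₀ = 0.6581 m
V₃ = V₁ · ln(z₃/z₀)/ln(z₁/z₀) = 3.18 × 5.9156/3.4141 = 5.5099 m/s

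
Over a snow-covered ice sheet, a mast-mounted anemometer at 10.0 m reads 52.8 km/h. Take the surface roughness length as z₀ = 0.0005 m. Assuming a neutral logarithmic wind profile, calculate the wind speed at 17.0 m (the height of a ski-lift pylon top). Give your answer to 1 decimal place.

55.6 km/h

Log law: V(z) ∝ ln(z/z₀), so V₂/V₁ = ln(z₂/z₀) / ln(z₁/z₀).
ln(17.0/0.0005) = 10.4341, ln(10.0/0.0005) = 9.9035
V₂ = 52.8 × 10.4341/9.9035 = 52.8 × 1.0536 = 55.6290 km/h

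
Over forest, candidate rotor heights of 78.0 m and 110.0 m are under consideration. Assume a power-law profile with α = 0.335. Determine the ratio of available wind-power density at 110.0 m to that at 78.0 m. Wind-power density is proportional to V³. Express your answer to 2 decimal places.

1.41

Speed ratio: V_B/V_A = (z_B/z_A)^α = (110.0/78.0)^0.335 = (1.4103)^0.335 = 1.12206
Power-density ratio: P_B/P_A = (V_B/V_A)³ = (1.12206)³ = 1.41268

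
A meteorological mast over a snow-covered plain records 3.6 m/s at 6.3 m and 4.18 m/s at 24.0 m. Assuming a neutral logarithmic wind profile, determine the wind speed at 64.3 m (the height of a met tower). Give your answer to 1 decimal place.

4.6 m/s

Log law: V ∝ ln(z/z₀). From the pair, with r = V₁/V₂ = 0.86124,
ln z₀ = (ln z₁ − r·ln z₂)/(1 − r) = (1.8405 − 0.86124×3.1781)/0.13876 = -6.4612 → z₀ = 0.001563 m
V₃ = V₁ · ln(z₃/z₀)/ln(z₁/z₀) = 3.6 × 10.6248/8.3018 = 4.6074 m/s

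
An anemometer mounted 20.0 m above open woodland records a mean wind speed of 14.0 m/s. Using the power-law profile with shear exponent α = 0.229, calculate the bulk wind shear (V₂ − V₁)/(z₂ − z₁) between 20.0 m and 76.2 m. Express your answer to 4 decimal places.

Power law: V₂ = V₁ · (z₂/z₁)^α = 14.0 × (3.8100)^0.229 = 19.0178 m/s
ΔV/Δz = (19.0178 − 14.0)/(76.2 − 20.0) = 5.0178/56.2000 = 0.08928 m/s/m

0.0893 m/s/m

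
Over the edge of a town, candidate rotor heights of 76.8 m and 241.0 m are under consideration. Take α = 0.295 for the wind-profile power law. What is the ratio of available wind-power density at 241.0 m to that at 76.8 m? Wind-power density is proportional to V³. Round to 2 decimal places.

Speed ratio: V_B/V_A = (z_B/z_A)^α = (241.0/76.8)^0.295 = (3.1380)^0.295 = 1.40124
Power-density ratio: P_B/P_A = (V_B/V_A)³ = (1.40124)³ = 2.75132

2.75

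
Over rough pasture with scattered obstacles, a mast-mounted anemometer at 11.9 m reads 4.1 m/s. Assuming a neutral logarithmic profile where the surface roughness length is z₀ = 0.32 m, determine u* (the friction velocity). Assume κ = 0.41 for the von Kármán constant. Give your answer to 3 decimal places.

u* ≈ 0.465 m/s

Log law: V(z) = (u*/κ) · ln(z/z₀) ⇒ u* = κ · V / ln(z/z₀)
u* = 0.41 × 4.1 / ln(11.9/0.32) = 0.41 × 4.1 / 3.6160
   = 1.6810 / 3.6160 = 0.4649 m/s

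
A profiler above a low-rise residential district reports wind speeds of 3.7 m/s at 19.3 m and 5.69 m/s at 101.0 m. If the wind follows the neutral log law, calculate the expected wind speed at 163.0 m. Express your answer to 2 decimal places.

6.27 m/s

Log law: V ∝ ln(z/z₀). From the pair, with r = V₁/V₂ = 0.65026,
ln z₀ = (ln z₁ − r·ln z₂)/(1 − r) = (2.9601 − 0.65026×4.6151)/0.34974 = -0.1171 → z₀ = 0.8895 m
V₃ = V₁ · ln(z₃/z₀)/ln(z₁/z₀) = 3.7 × 5.2108/3.0772 = 6.2655 m/s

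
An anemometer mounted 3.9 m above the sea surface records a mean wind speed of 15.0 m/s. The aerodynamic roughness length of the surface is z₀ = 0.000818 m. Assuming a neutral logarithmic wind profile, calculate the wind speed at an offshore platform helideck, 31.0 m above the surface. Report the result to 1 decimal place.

18.7 m/s

Log law: V(z) ∝ ln(z/z₀), so V₂/V₁ = ln(z₂/z₀) / ln(z₁/z₀).
ln(31.0/0.000818) = 10.5426, ln(3.9/0.000818) = 8.4696
V₂ = 15.0 × 10.5426/8.4696 = 15.0 × 1.2448 = 18.6714 m/s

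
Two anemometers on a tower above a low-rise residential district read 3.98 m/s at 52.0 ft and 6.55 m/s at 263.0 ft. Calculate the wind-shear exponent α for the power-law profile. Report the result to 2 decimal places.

Power law: V₂/V₁ = (z₂/z₁)^α ⇒ α = ln(V₂/V₁) / ln(z₂/z₁)
α = ln(6.55/3.98) / ln(263.0/52.0) = ln(1.6457) / ln(5.0577)
  = 0.49818 / 1.62091 = 0.30735

α ≈ 0.31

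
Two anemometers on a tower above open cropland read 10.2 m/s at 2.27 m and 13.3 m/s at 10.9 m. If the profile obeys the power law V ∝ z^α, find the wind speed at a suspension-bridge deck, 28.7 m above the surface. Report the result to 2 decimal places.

15.67 m/s

First find α: α = ln(V₂/V₁)/ln(z₂/z₁) = ln(13.3/10.2)/ln(10.9/2.27) = 0.26538/1.56898 = 0.1691
Extrapolate from 10.9 m to 28.7 m: V₃ = 13.3 × (28.7/10.9)^0.1691 = 13.3 × 1.1779 = 15.6663 m/s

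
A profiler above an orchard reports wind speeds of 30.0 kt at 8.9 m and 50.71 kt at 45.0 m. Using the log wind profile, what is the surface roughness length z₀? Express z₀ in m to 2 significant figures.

Log law: V(z) ∝ ln(z/z₀). With r = V₁/V₂ = 30.0/50.71 = 0.59160,
r · ln(z₂/z₀) = ln(z₁/z₀) ⇒ ln z₀ = (ln z₁ − r·ln z₂)/(1 − r)
ln z₀ = (2.18605 − 0.59160×3.80666) / 0.40840 = -0.1615
z₀ = exp(-0.1615) = 0.8508 m

z₀ ≈ 0.85 m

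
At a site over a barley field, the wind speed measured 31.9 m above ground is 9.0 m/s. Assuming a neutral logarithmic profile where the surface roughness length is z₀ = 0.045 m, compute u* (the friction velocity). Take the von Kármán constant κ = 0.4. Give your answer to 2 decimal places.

u* ≈ 0.55 m/s

Log law: V(z) = (u*/κ) · ln(z/z₀) ⇒ u* = κ · V / ln(z/z₀)
u* = 0.4 × 9.0 / ln(31.9/0.045) = 0.4 × 9.0 / 6.5637
   = 3.6000 / 6.5637 = 0.5485 m/s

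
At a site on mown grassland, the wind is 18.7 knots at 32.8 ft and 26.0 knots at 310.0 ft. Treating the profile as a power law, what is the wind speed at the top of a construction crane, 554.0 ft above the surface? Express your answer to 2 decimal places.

First find α: α = ln(V₂/V₁)/ln(z₂/z₁) = ln(26.0/18.7)/ln(310.0/32.8) = 0.32957/2.24614 = 0.1467
Extrapolate from 310.0 ft to 554.0 ft: V₃ = 26.0 × (554.0/310.0)^0.1467 = 26.0 × 1.0889 = 28.3120 knots

28.31 knots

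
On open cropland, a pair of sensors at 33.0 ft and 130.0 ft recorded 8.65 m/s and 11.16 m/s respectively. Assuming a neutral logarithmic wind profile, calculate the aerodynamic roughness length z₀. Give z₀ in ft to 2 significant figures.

z₀ ≈ 0.29 ft

Log law: V(z) ∝ ln(z/z₀). With r = V₁/V₂ = 8.65/11.16 = 0.77509,
r · ln(z₂/z₀) = ln(z₁/z₀) ⇒ ln z₀ = (ln z₁ − r·ln z₂)/(1 − r)
ln z₀ = (3.49651 − 0.77509×4.86753) / 0.22491 = -1.2283
z₀ = exp(-1.2283) = 0.2928 ft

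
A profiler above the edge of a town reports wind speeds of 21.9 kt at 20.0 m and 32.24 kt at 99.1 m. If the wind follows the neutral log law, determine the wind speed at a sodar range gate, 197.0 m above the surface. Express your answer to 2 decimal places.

36.68 kt

Log law: V ∝ ln(z/z₀). From the pair, with r = V₁/V₂ = 0.67928,
ln z₀ = (ln z₁ − r·ln z₂)/(1 − r) = (2.9957 − 0.67928×4.5961)/0.32072 = -0.3939 → z₀ = 0.6744 m
V₃ = V₁ · ln(z₃/z₀)/ln(z₁/z₀) = 21.9 × 5.6771/3.3896 = 36.6791 kt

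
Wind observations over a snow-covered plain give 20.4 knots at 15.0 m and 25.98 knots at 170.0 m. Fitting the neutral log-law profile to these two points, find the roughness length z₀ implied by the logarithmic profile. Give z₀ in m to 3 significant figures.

Log law: V(z) ∝ ln(z/z₀). With r = V₁/V₂ = 20.4/25.98 = 0.78522,
r · ln(z₂/z₀) = ln(z₁/z₀) ⇒ ln z₀ = (ln z₁ − r·ln z₂)/(1 − r)
ln z₀ = (2.70805 − 0.78522×5.13580) / 0.21478 = -6.1676
z₀ = exp(-6.1676) = 0.002096 m

z₀ ≈ 0.00210 m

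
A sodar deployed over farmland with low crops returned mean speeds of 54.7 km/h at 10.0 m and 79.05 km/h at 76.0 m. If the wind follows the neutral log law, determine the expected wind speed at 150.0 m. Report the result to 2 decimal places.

87.21 km/h

Log law: V ∝ ln(z/z₀). From the pair, with r = V₁/V₂ = 0.69197,
ln z₀ = (ln z₁ − r·ln z₂)/(1 − r) = (2.3026 − 0.69197×4.3307)/0.30803 = -2.2535 → z₀ = 0.1050 m
V₃ = V₁ · ln(z₃/z₀)/ln(z₁/z₀) = 54.7 × 7.2641/4.5560 = 87.2129 km/h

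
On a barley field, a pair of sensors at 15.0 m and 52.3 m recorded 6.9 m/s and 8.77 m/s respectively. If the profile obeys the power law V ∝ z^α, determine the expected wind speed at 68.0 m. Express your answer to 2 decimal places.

9.22 m/s

First find α: α = ln(V₂/V₁)/ln(z₂/z₁) = ln(8.77/6.9)/ln(52.3/15.0) = 0.23982/1.24895 = 0.1920
Extrapolate from 52.3 m to 68.0 m: V₃ = 8.77 × (68.0/52.3)^0.1920 = 8.77 × 1.0517 = 9.2234 m/s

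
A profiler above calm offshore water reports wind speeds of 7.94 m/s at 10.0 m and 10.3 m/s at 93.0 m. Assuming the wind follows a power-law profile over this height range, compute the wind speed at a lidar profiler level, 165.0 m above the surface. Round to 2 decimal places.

11.01 m/s

First find α: α = ln(V₂/V₁)/ln(z₂/z₁) = ln(10.3/7.94)/ln(93.0/10.0) = 0.26023/2.23001 = 0.1167
Extrapolate from 93.0 m to 165.0 m: V₃ = 10.3 × (165.0/93.0)^0.1167 = 10.3 × 1.0692 = 11.0127 m/s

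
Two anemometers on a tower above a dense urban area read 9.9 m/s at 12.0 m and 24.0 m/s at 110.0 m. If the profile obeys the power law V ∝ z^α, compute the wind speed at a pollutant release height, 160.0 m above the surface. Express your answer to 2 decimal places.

27.88 m/s

First find α: α = ln(V₂/V₁)/ln(z₂/z₁) = ln(24.0/9.9)/ln(110.0/12.0) = 0.88552/2.21557 = 0.3997
Extrapolate from 110.0 m to 160.0 m: V₃ = 24.0 × (160.0/110.0)^0.3997 = 24.0 × 1.1616 = 27.8773 m/s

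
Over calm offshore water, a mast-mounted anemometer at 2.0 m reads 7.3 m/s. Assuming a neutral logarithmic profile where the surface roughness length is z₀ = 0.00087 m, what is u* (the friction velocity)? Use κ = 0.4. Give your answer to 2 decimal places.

Log law: V(z) = (u*/κ) · ln(z/z₀) ⇒ u* = κ · V / ln(z/z₀)
u* = 0.4 × 7.3 / ln(2.0/0.00087) = 0.4 × 7.3 / 7.7402
   = 2.9200 / 7.7402 = 0.3773 m/s

u* ≈ 0.38 m/s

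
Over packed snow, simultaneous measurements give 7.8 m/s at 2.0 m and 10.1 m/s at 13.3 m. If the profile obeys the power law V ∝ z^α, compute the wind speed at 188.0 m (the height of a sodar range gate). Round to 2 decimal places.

First find α: α = ln(V₂/V₁)/ln(z₂/z₁) = ln(10.1/7.8)/ln(13.3/2.0) = 0.25841/1.89462 = 0.1364
Extrapolate from 13.3 m to 188.0 m: V₃ = 10.1 × (188.0/13.3)^0.1364 = 10.1 × 1.4351 = 14.4949 m/s

14.49 m/s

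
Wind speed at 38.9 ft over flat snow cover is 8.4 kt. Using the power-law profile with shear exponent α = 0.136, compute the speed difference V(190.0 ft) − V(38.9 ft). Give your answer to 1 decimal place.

2.0 kt

Power law: V₂ = V₁ · (z₂/z₁)^α = 8.4 × (4.8843)^0.136 = 10.4221 kt
ΔV = 10.4221 − 8.4 = 2.0221 kt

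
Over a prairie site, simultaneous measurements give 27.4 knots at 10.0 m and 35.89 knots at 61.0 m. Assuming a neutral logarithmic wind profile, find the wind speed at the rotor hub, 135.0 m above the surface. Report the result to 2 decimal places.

39.62 knots

Log law: V ∝ ln(z/z₀). From the pair, with r = V₁/V₂ = 0.76344,
ln z₀ = (ln z₁ − r·ln z₂)/(1 − r) = (2.3026 − 0.76344×4.1109)/0.23656 = -3.5334 → z₀ = 0.02921 m
V₃ = V₁ · ln(z₃/z₀)/ln(z₁/z₀) = 27.4 × 8.4386/5.8359 = 39.6197 knots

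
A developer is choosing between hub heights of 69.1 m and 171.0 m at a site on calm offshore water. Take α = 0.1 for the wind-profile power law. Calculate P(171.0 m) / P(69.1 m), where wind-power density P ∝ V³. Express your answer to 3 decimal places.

1.312

Speed ratio: V_B/V_A = (z_B/z_A)^α = (171.0/69.1)^0.1 = (2.4747)^0.1 = 1.09484
Power-density ratio: P_B/P_A = (V_B/V_A)³ = (1.09484)³ = 1.31237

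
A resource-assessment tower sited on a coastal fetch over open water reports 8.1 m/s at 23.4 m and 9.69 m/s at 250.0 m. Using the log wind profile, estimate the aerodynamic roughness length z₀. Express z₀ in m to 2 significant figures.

Log law: V(z) ∝ ln(z/z₀). With r = V₁/V₂ = 8.1/9.69 = 0.83591,
r · ln(z₂/z₀) = ln(z₁/z₀) ⇒ ln z₀ = (ln z₁ − r·ln z₂)/(1 − r)
ln z₀ = (3.15274 − 0.83591×5.52146) / 0.16409 = -8.9144
z₀ = exp(-8.9144) = 0.0001344 m

z₀ ≈ 0.00013 m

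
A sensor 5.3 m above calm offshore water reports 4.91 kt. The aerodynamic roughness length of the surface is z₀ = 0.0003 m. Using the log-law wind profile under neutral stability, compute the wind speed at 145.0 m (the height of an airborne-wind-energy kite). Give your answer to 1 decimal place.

6.6 kt

Log law: V(z) ∝ ln(z/z₀), so V₂/V₁ = ln(z₂/z₀) / ln(z₁/z₀).
ln(145.0/0.0003) = 13.0885, ln(5.3/0.0003) = 9.7794
V₂ = 4.91 × 13.0885/9.7794 = 4.91 × 1.3384 = 6.5714 kt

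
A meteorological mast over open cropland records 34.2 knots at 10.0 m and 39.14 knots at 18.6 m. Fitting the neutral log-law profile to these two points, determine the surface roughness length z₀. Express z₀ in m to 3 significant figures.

Log law: V(z) ∝ ln(z/z₀). With r = V₁/V₂ = 34.2/39.14 = 0.87379,
r · ln(z₂/z₀) = ln(z₁/z₀) ⇒ ln z₀ = (ln z₁ − r·ln z₂)/(1 − r)
ln z₀ = (2.30259 − 0.87379×2.92316) / 0.12621 = -1.9937
z₀ = exp(-1.9937) = 0.1362 m

z₀ ≈ 0.136 m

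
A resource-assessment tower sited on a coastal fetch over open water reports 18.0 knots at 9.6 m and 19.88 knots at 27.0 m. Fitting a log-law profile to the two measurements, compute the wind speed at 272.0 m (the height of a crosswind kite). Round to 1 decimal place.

24.1 knots

Log law: V ∝ ln(z/z₀). From the pair, with r = V₁/V₂ = 0.90543,
ln z₀ = (ln z₁ − r·ln z₂)/(1 − r) = (2.2618 − 0.90543×3.2958)/0.09457 = -7.6389 → z₀ = 0.0004813 m
V₃ = V₁ · ln(z₃/z₀)/ln(z₁/z₀) = 18.0 × 13.2447/9.9007 = 24.0796 knots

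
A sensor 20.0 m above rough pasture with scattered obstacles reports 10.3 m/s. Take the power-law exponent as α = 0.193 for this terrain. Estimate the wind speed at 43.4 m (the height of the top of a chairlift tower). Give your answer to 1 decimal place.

Power-law profile: V₂ = V₁ · (z₂/z₁)^α
V₂ = 10.3 × (43.4/20.0)^0.193 = 10.3 × (2.1700)^0.193
    = 10.3 × 1.1613 = 11.9612 m/s

12.0 m/s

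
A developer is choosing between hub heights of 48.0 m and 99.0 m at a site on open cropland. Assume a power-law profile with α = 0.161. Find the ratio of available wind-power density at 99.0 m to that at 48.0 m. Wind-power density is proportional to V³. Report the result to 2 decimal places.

1.42

Speed ratio: V_B/V_A = (z_B/z_A)^α = (99.0/48.0)^0.161 = (2.0625)^0.161 = 1.12361
Power-density ratio: P_B/P_A = (V_B/V_A)³ = (1.12361)³ = 1.41857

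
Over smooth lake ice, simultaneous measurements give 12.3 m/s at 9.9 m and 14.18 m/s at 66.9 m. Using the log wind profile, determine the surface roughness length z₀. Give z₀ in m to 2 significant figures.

Log law: V(z) ∝ ln(z/z₀). With r = V₁/V₂ = 12.3/14.18 = 0.86742,
r · ln(z₂/z₀) = ln(z₁/z₀) ⇒ ln z₀ = (ln z₁ − r·ln z₂)/(1 − r)
ln z₀ = (2.29253 − 0.86742×4.20320) / 0.13258 = -10.2081
z₀ = exp(-10.2081) = 0.00003687 m

z₀ ≈ 0.000037 m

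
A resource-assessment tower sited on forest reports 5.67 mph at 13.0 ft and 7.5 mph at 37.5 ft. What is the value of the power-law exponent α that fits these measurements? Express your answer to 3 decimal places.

α ≈ 0.264

Power law: V₂/V₁ = (z₂/z₁)^α ⇒ α = ln(V₂/V₁) / ln(z₂/z₁)
α = ln(7.5/5.67) / ln(37.5/13.0) = ln(1.3228) / ln(2.8846)
  = 0.27971 / 1.05939 = 0.26403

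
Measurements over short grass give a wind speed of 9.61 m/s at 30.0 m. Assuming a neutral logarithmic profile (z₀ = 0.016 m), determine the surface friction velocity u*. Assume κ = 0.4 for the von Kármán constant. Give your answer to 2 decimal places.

u* ≈ 0.51 m/s

Log law: V(z) = (u*/κ) · ln(z/z₀) ⇒ u* = κ · V / ln(z/z₀)
u* = 0.4 × 9.61 / ln(30.0/0.016) = 0.4 × 9.61 / 7.5364
   = 3.8440 / 7.5364 = 0.5101 m/s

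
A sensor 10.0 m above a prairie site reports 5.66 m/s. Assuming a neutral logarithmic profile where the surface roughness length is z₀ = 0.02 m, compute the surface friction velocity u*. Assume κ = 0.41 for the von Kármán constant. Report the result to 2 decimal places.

u* ≈ 0.37 m/s

Log law: V(z) = (u*/κ) · ln(z/z₀) ⇒ u* = κ · V / ln(z/z₀)
u* = 0.41 × 5.66 / ln(10.0/0.02) = 0.41 × 5.66 / 6.2146
   = 2.3206 / 6.2146 = 0.3734 m/s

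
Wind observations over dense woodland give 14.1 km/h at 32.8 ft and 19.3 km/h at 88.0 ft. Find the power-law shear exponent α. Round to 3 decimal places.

α ≈ 0.318

Power law: V₂/V₁ = (z₂/z₁)^α ⇒ α = ln(V₂/V₁) / ln(z₂/z₁)
α = ln(19.3/14.1) / ln(88.0/32.8) = ln(1.3688) / ln(2.6829)
  = 0.31393 / 0.98691 = 0.31809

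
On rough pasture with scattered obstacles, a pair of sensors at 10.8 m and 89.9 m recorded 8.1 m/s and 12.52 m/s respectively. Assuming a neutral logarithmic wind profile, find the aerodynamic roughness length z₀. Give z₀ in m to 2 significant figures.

Log law: V(z) ∝ ln(z/z₀). With r = V₁/V₂ = 8.1/12.52 = 0.64696,
r · ln(z₂/z₀) = ln(z₁/z₀) ⇒ ln z₀ = (ln z₁ − r·ln z₂)/(1 − r)
ln z₀ = (2.37955 − 0.64696×4.49870) / 0.35304 = -1.5040
z₀ = exp(-1.5040) = 0.2222 m

z₀ ≈ 0.22 m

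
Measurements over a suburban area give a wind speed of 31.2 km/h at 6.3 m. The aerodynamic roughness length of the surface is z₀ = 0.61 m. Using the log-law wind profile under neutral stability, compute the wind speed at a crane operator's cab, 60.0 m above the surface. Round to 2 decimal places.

61.32 km/h

Log law: V(z) ∝ ln(z/z₀), so V₂/V₁ = ln(z₂/z₀) / ln(z₁/z₀).
ln(60.0/0.61) = 4.5886, ln(6.3/0.61) = 2.3348
V₂ = 31.2 × 4.5886/2.3348 = 31.2 × 1.9653 = 61.3169 km/h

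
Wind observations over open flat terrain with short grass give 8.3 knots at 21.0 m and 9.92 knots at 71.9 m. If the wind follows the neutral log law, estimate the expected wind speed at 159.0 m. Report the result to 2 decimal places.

Log law: V ∝ ln(z/z₀). From the pair, with r = V₁/V₂ = 0.83669,
ln z₀ = (ln z₁ − r·ln z₂)/(1 − r) = (3.0445 − 0.83669×4.2753)/0.16331 = -3.2612 → z₀ = 0.03834 m
V₃ = V₁ · ln(z₃/z₀)/ln(z₁/z₀) = 8.3 × 8.3301/6.3057 = 10.9646 knots

10.96 knots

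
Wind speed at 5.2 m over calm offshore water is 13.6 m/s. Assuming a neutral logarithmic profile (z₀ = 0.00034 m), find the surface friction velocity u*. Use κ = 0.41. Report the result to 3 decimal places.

u* ≈ 0.579 m/s

Log law: V(z) = (u*/κ) · ln(z/z₀) ⇒ u* = κ · V / ln(z/z₀)
u* = 0.41 × 13.6 / ln(5.2/0.00034) = 0.41 × 13.6 / 9.6352
   = 5.5760 / 9.6352 = 0.5787 m/s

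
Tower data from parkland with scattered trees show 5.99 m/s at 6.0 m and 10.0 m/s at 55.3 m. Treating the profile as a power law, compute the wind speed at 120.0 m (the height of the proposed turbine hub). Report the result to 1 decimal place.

12.0 m/s

First find α: α = ln(V₂/V₁)/ln(z₂/z₁) = ln(10.0/5.99)/ln(55.3/6.0) = 0.51249/2.22101 = 0.2307
Extrapolate from 55.3 m to 120.0 m: V₃ = 10.0 × (120.0/55.3)^0.2307 = 10.0 × 1.1957 = 11.9574 m/s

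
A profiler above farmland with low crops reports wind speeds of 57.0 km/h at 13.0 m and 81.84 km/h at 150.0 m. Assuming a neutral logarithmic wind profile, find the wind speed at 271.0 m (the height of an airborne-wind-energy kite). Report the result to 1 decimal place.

87.8 km/h

Log law: V ∝ ln(z/z₀). From the pair, with r = V₁/V₂ = 0.69648,
ln z₀ = (ln z₁ − r·ln z₂)/(1 − r) = (2.5649 − 0.69648×5.0106)/0.30352 = -3.0471 → z₀ = 0.04749 m
V₃ = V₁ · ln(z₃/z₀)/ln(z₁/z₀) = 57.0 × 8.6493/5.6121 = 87.8475 km/h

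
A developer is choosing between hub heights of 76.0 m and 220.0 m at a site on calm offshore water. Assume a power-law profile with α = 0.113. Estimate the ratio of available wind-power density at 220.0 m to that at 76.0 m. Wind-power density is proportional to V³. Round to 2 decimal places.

1.43

Speed ratio: V_B/V_A = (z_B/z_A)^α = (220.0/76.0)^0.113 = (2.8947)^0.113 = 1.12762
Power-density ratio: P_B/P_A = (V_B/V_A)³ = (1.12762)³ = 1.43379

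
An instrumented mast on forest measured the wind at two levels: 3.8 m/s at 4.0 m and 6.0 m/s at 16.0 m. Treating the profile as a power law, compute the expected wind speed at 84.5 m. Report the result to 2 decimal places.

10.38 m/s

First find α: α = ln(V₂/V₁)/ln(z₂/z₁) = ln(6.0/3.8)/ln(16.0/4.0) = 0.45676/1.38629 = 0.3295
Extrapolate from 16.0 m to 84.5 m: V₃ = 6.0 × (84.5/16.0)^0.3295 = 6.0 × 1.7303 = 10.3820 m/s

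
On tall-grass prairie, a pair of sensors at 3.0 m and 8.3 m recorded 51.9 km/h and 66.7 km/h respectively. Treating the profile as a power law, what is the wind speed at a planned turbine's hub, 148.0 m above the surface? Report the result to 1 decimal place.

First find α: α = ln(V₂/V₁)/ln(z₂/z₁) = ln(66.7/51.9)/ln(8.3/3.0) = 0.25089/1.01764 = 0.2465
Extrapolate from 8.3 m to 148.0 m: V₃ = 66.7 × (148.0/8.3)^0.2465 = 66.7 × 2.0345 = 135.7026 km/h

135.7 km/h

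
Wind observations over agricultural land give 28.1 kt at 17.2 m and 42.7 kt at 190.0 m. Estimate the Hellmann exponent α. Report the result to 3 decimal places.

α ≈ 0.174

Power law: V₂/V₁ = (z₂/z₁)^α ⇒ α = ln(V₂/V₁) / ln(z₂/z₁)
α = ln(42.7/28.1) / ln(190.0/17.2) = ln(1.5196) / ln(11.0465)
  = 0.41843 / 2.40211 = 0.17419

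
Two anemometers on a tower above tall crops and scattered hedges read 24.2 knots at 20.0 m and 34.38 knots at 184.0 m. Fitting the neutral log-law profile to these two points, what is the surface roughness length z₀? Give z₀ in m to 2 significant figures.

Log law: V(z) ∝ ln(z/z₀). With r = V₁/V₂ = 24.2/34.38 = 0.70390,
r · ln(z₂/z₀) = ln(z₁/z₀) ⇒ ln z₀ = (ln z₁ − r·ln z₂)/(1 − r)
ln z₀ = (2.99573 − 0.70390×5.21494) / 0.29610 = -2.2798
z₀ = exp(-2.2798) = 0.1023 m

z₀ ≈ 0.10 m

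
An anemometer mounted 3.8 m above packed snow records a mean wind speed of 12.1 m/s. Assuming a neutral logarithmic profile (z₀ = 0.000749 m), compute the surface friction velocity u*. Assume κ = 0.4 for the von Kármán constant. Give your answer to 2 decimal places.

Log law: V(z) = (u*/κ) · ln(z/z₀) ⇒ u* = κ · V / ln(z/z₀)
u* = 0.4 × 12.1 / ln(3.8/0.000749) = 0.4 × 12.1 / 8.5318
   = 4.8400 / 8.5318 = 0.5673 m/s

u* ≈ 0.57 m/s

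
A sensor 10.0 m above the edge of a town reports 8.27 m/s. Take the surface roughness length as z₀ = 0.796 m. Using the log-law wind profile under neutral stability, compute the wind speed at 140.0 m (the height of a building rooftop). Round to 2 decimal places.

16.89 m/s

Log law: V(z) ∝ ln(z/z₀), so V₂/V₁ = ln(z₂/z₀) / ln(z₁/z₀).
ln(140.0/0.796) = 5.1698, ln(10.0/0.796) = 2.5307
V₂ = 8.27 × 5.1698/2.5307 = 8.27 × 2.0428 = 16.8940 m/s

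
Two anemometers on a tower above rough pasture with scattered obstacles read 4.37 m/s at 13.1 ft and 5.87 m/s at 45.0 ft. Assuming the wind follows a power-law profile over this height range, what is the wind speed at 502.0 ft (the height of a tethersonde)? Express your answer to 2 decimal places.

First find α: α = ln(V₂/V₁)/ln(z₂/z₁) = ln(5.87/4.37)/ln(45.0/13.1) = 0.29509/1.23405 = 0.2391
Extrapolate from 45.0 ft to 502.0 ft: V₃ = 5.87 × (502.0/45.0)^0.2391 = 5.87 × 1.7802 = 10.4501 m/s

10.45 m/s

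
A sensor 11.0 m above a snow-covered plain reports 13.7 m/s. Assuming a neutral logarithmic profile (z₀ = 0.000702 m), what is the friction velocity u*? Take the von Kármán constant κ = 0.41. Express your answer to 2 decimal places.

u* ≈ 0.58 m/s

Log law: V(z) = (u*/κ) · ln(z/z₀) ⇒ u* = κ · V / ln(z/z₀)
u* = 0.41 × 13.7 / ln(11.0/0.000702) = 0.41 × 13.7 / 9.6595
   = 5.6170 / 9.6595 = 0.5815 m/s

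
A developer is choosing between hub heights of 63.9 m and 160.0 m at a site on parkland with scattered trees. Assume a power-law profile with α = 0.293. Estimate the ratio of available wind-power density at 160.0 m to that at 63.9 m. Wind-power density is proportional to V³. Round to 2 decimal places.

2.24

Speed ratio: V_B/V_A = (z_B/z_A)^α = (160.0/63.9)^0.293 = (2.5039)^0.293 = 1.30857
Power-density ratio: P_B/P_A = (V_B/V_A)³ = (1.30857)³ = 2.24071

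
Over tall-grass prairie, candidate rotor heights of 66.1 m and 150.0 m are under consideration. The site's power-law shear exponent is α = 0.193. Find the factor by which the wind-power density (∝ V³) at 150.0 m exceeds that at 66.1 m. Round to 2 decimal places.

1.61

Speed ratio: V_B/V_A = (z_B/z_A)^α = (150.0/66.1)^0.193 = (2.2693)^0.193 = 1.17135
Power-density ratio: P_B/P_A = (V_B/V_A)³ = (1.17135)³ = 1.60716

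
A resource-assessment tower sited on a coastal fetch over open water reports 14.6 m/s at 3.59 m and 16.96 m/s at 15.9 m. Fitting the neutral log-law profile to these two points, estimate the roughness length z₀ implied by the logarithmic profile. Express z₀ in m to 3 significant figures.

z₀ ≈ 0.000360 m

Log law: V(z) ∝ ln(z/z₀). With r = V₁/V₂ = 14.6/16.96 = 0.86085,
r · ln(z₂/z₀) = ln(z₁/z₀) ⇒ ln z₀ = (ln z₁ − r·ln z₂)/(1 − r)
ln z₀ = (1.27815 − 0.86085×2.76632) / 0.13915 = -7.9283
z₀ = exp(-7.9283) = 0.0003604 m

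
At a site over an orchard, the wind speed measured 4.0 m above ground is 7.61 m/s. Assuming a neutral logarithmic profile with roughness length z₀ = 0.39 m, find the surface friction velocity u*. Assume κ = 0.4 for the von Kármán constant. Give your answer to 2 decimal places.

u* ≈ 1.31 m/s

Log law: V(z) = (u*/κ) · ln(z/z₀) ⇒ u* = κ · V / ln(z/z₀)
u* = 0.4 × 7.61 / ln(4.0/0.39) = 0.4 × 7.61 / 2.3279
   = 3.0440 / 2.3279 = 1.3076 m/s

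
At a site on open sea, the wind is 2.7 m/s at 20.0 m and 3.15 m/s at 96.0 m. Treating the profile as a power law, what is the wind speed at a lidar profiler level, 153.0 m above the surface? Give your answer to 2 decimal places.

3.30 m/s

First find α: α = ln(V₂/V₁)/ln(z₂/z₁) = ln(3.15/2.7)/ln(96.0/20.0) = 0.15415/1.56862 = 0.0983
Extrapolate from 96.0 m to 153.0 m: V₃ = 3.15 × (153.0/96.0)^0.0983 = 3.15 × 1.0469 = 3.2976 m/s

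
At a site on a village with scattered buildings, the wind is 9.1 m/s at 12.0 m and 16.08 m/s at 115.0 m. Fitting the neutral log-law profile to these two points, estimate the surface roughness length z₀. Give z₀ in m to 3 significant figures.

Log law: V(z) ∝ ln(z/z₀). With r = V₁/V₂ = 9.1/16.08 = 0.56592,
r · ln(z₂/z₀) = ln(z₁/z₀) ⇒ ln z₀ = (ln z₁ − r·ln z₂)/(1 − r)
ln z₀ = (2.48491 − 0.56592×4.74493) / 0.43408 = -0.4615
z₀ = exp(-0.4615) = 0.6303 m

z₀ ≈ 0.630 m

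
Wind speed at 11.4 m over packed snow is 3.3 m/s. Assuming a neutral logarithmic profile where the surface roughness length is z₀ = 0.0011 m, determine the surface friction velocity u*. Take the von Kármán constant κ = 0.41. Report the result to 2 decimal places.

Log law: V(z) = (u*/κ) · ln(z/z₀) ⇒ u* = κ · V / ln(z/z₀)
u* = 0.41 × 3.3 / ln(11.4/0.0011) = 0.41 × 3.3 / 9.2461
   = 1.3530 / 9.2461 = 0.1463 m/s

u* ≈ 0.15 m/s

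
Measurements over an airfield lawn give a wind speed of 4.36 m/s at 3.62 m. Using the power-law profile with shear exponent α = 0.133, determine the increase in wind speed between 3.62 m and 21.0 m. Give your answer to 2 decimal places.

Power law: V₂ = V₁ · (z₂/z₁)^α = 4.36 × (5.8011)^0.133 = 5.5085 m/s
ΔV = 5.5085 − 4.36 = 1.1485 m/s

1.15 m/s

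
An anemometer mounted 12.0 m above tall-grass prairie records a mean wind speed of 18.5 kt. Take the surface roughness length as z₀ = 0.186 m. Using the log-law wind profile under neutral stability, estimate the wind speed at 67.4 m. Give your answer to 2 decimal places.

26.16 kt

Log law: V(z) ∝ ln(z/z₀), so V₂/V₁ = ln(z₂/z₀) / ln(z₁/z₀).
ln(67.4/0.186) = 5.8927, ln(12.0/0.186) = 4.1669
V₂ = 18.5 × 5.8927/4.1669 = 18.5 × 1.4142 = 26.1618 kt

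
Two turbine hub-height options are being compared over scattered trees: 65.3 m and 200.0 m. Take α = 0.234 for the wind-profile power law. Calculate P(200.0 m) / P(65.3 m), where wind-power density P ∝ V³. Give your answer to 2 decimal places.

2.19

Speed ratio: V_B/V_A = (z_B/z_A)^α = (200.0/65.3)^0.234 = (3.0628)^0.234 = 1.29943
Power-density ratio: P_B/P_A = (V_B/V_A)³ = (1.29943)³ = 2.19409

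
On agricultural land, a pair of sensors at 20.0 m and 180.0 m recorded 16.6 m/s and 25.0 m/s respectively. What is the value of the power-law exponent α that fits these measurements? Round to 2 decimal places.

α ≈ 0.19

Power law: V₂/V₁ = (z₂/z₁)^α ⇒ α = ln(V₂/V₁) / ln(z₂/z₁)
α = ln(25.0/16.6) / ln(180.0/20.0) = ln(1.5060) / ln(9.0000)
  = 0.40947 / 2.19722 = 0.18636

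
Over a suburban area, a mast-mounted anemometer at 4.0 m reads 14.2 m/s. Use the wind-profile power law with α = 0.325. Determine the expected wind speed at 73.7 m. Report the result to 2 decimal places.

Power-law profile: V₂ = V₁ · (z₂/z₁)^α
V₂ = 14.2 × (73.7/4.0)^0.325 = 14.2 × (18.4250)^0.325
    = 14.2 × 2.5778 = 36.6055 m/s

36.61 m/s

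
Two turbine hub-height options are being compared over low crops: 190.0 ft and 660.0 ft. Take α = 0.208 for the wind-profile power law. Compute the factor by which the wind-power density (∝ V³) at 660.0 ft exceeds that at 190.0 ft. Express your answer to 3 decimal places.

2.175

Speed ratio: V_B/V_A = (z_B/z_A)^α = (660.0/190.0)^0.208 = (3.4737)^0.208 = 1.29564
Power-density ratio: P_B/P_A = (V_B/V_A)³ = (1.29564)³ = 2.17497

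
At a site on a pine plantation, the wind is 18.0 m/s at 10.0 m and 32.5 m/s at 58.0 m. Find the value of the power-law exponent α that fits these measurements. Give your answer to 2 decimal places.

α ≈ 0.34

Power law: V₂/V₁ = (z₂/z₁)^α ⇒ α = ln(V₂/V₁) / ln(z₂/z₁)
α = ln(32.5/18.0) / ln(58.0/10.0) = ln(1.8056) / ln(5.8000)
  = 0.59087 / 1.75786 = 0.33613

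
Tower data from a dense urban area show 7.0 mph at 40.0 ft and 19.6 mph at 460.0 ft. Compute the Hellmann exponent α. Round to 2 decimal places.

α ≈ 0.42

Power law: V₂/V₁ = (z₂/z₁)^α ⇒ α = ln(V₂/V₁) / ln(z₂/z₁)
α = ln(19.6/7.0) / ln(460.0/40.0) = ln(2.8000) / ln(11.5000)
  = 1.02962 / 2.44235 = 0.42157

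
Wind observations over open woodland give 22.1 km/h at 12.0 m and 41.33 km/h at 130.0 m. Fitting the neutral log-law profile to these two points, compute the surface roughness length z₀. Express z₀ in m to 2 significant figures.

z₀ ≈ 0.78 m

Log law: V(z) ∝ ln(z/z₀). With r = V₁/V₂ = 22.1/41.33 = 0.53472,
r · ln(z₂/z₀) = ln(z₁/z₀) ⇒ ln z₀ = (ln z₁ − r·ln z₂)/(1 − r)
ln z₀ = (2.48491 − 0.53472×4.86753) / 0.46528 = -0.2533
z₀ = exp(-0.2533) = 0.7762 m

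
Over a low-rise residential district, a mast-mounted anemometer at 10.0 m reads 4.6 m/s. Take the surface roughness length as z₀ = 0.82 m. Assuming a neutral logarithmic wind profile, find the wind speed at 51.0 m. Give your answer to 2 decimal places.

Log law: V(z) ∝ ln(z/z₀), so V₂/V₁ = ln(z₂/z₀) / ln(z₁/z₀).
ln(51.0/0.82) = 4.1303, ln(10.0/0.82) = 2.5010
V₂ = 4.6 × 4.1303/2.5010 = 4.6 × 1.6514 = 7.5966 m/s

7.60 m/s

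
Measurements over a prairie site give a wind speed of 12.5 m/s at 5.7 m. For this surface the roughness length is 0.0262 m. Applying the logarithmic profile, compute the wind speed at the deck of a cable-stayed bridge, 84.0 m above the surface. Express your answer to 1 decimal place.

Log law: V(z) ∝ ln(z/z₀), so V₂/V₁ = ln(z₂/z₀) / ln(z₁/z₀).
ln(84.0/0.0262) = 8.0728, ln(5.7/0.0262) = 5.3825
V₂ = 12.5 × 8.0728/5.3825 = 12.5 × 1.4998 = 18.7480 m/s

18.7 m/s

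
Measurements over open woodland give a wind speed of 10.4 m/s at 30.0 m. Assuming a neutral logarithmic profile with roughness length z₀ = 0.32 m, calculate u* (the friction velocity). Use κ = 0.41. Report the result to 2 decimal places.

Log law: V(z) = (u*/κ) · ln(z/z₀) ⇒ u* = κ · V / ln(z/z₀)
u* = 0.41 × 10.4 / ln(30.0/0.32) = 0.41 × 10.4 / 4.5406
   = 4.2640 / 4.5406 = 0.9391 m/s

u* ≈ 0.94 m/s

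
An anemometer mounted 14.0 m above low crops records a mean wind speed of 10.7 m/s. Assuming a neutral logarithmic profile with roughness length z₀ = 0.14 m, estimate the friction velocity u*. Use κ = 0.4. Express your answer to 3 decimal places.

u* ≈ 0.929 m/s

Log law: V(z) = (u*/κ) · ln(z/z₀) ⇒ u* = κ · V / ln(z/z₀)
u* = 0.4 × 10.7 / ln(14.0/0.14) = 0.4 × 10.7 / 4.6052
   = 4.2800 / 4.6052 = 0.9294 m/s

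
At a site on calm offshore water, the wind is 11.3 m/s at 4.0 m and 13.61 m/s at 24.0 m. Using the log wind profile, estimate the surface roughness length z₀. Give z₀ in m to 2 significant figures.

z₀ ≈ 0.00062 m

Log law: V(z) ∝ ln(z/z₀). With r = V₁/V₂ = 11.3/13.61 = 0.83027,
r · ln(z₂/z₀) = ln(z₁/z₀) ⇒ ln z₀ = (ln z₁ − r·ln z₂)/(1 − r)
ln z₀ = (1.38629 − 0.83027×3.17805) / 0.16973 = -7.3786
z₀ = exp(-7.3786) = 0.0006245 m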